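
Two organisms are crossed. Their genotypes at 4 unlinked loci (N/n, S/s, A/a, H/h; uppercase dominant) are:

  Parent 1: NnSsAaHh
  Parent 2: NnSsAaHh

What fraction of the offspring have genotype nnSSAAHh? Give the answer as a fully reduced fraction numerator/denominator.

NnSsAaHh gametes: NSAH×1, NSAh×1, NSaH×1, NSah×1, NsAH×1, NsAh×1, NsaH×1, Nsah×1, nSAH×1, nSAh×1, nSaH×1, nSah×1, nsAH×1, nsAh×1, nsaH×1, nsah×1
NnSsAaHh gametes: NSAH×1, NSAh×1, NSaH×1, NSah×1, NsAH×1, NsAh×1, NsaH×1, Nsah×1, nSAH×1, nSAh×1, nSaH×1, nSah×1, nsAH×1, nsAh×1, nsaH×1, nsah×1
NnSsAaHh×NnSsAaHh grid (16·16=256): NNSSAAHH=1 NNSSAAHh=2 NNSSAAhh=1 NNSSAaHH=2 NNSSAaHh=4 NNSSAahh=2 NNSSaaHH=1 NNSSaaHh=2 NNSSaahh=1 NNSsAAHH=2 NNSsAAHh=4 NNSsAAhh=2 NNSsAaHH=4 NNSsAaHh=8 NNSsAahh=4 NNSsaaHH=2 NNSsaaHh=4 NNSsaahh=2 NNssAAHH=1 NNssAAHh=2 NNssAAhh=1 NNssAaHH=2 NNssAaHh=4 NNssAahh=2 NNssaaHH=1 NNssaaHh=2 NNssaahh=1 NnSSAAHH=2 NnSSAAHh=4 NnSSAAhh=2 NnSSAaHH=4 NnSSAaHh=8 NnSSAahh=4 NnSSaaHH=2 NnSSaaHh=4 NnSSaahh=2 NnSsAAHH=4 NnSsAAHh=8 NnSsAAhh=4 NnSsAaHH=8 NnSsAaHh=16 NnSsAahh=8 NnSsaaHH=4 NnSsaaHh=8 NnSsaahh=4 NnssAAHH=2 NnssAAHh=4 NnssAAhh=2 NnssAaHH=4 NnssAaHh=8 NnssAahh=4 NnssaaHH=2 NnssaaHh=4 Nnssaahh=2 nnSSAAHH=1 nnSSAAHh=2 nnSSAAhh=1 nnSSAaHH=2 nnSSAaHh=4 nnSSAahh=2 nnSSaaHH=1 nnSSaaHh=2 nnSSaahh=1 nnSsAAHH=2 nnSsAAHh=4 nnSsAAhh=2 nnSsAaHH=4 nnSsAaHh=8 nnSsAahh=4 nnSsaaHH=2 nnSsaaHh=4 nnSsaahh=2 nnssAAHH=1 nnssAAHh=2 nnssAAhh=1 nnssAaHH=2 nnssAaHh=4 nnssAahh=2 nnssaaHH=1 nnssaaHh=2 nnssaahh=1
nnSSAAHh hits 2/256; gcd=2; 2÷2/256÷2 = 1/128

P(nnSSAAHh) = 1/128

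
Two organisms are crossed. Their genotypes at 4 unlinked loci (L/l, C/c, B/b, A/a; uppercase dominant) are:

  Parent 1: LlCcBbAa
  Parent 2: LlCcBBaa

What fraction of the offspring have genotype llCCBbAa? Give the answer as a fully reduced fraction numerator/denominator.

LlCcBbAa gametes: LCBA×1, LCBa×1, LCbA×1, LCba×1, LcBA×1, LcBa×1, LcbA×1, Lcba×1, lCBA×1, lCBa×1, lCbA×1, lCba×1, lcBA×1, lcBa×1, lcbA×1, lcba×1
LlCcBBaa gametes: LCBa×4, LcBa×4, lCBa×4, lcBa×4
LlCcBbAa×LlCcBBaa grid (16·16=256): LLCCBBAa=4 LLCCBBaa=4 LLCCBbAa=4 LLCCBbaa=4 LLCcBBAa=8 LLCcBBaa=8 LLCcBbAa=8 LLCcBbaa=8 LLccBBAa=4 LLccBBaa=4 LLccBbAa=4 LLccBbaa=4 LlCCBBAa=8 LlCCBBaa=8 LlCCBbAa=8 LlCCBbaa=8 LlCcBBAa=16 LlCcBBaa=16 LlCcBbAa=16 LlCcBbaa=16 LlccBBAa=8 LlccBBaa=8 LlccBbAa=8 LlccBbaa=8 llCCBBAa=4 llCCBBaa=4 llCCBbAa=4 llCCBbaa=4 llCcBBAa=8 llCcBBaa=8 llCcBbAa=8 llCcBbaa=8 llccBBAa=4 llccBBaa=4 llccBbAa=4 llccBbaa=4
llCCBbAa hits 4/256; gcd=4; 4÷4/256÷4 = 1/64

P(llCCBbAa) = 1/64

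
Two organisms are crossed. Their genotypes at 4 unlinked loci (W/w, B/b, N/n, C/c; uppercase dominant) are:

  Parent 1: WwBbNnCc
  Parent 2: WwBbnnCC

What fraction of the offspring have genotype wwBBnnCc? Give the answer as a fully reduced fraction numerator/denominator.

P(wwBBnnCc) = 1/64

WwBbNnCc gametes: WBNC×1, WBNc×1, WBnC×1, WBnc×1, WbNC×1, WbNc×1, WbnC×1, Wbnc×1, wBNC×1, wBNc×1, wBnC×1, wBnc×1, wbNC×1, wbNc×1, wbnC×1, wbnc×1
WwBbnnCC gametes: WBnC×4, WbnC×4, wBnC×4, wbnC×4
WwBbNnCc×WwBbnnCC grid (16·16=256): WWBBNnCC=4 WWBBNnCc=4 WWBBnnCC=4 WWBBnnCc=4 WWBbNnCC=8 WWBbNnCc=8 WWBbnnCC=8 WWBbnnCc=8 WWbbNnCC=4 WWbbNnCc=4 WWbbnnCC=4 WWbbnnCc=4 WwBBNnCC=8 WwBBNnCc=8 WwBBnnCC=8 WwBBnnCc=8 WwBbNnCC=16 WwBbNnCc=16 WwBbnnCC=16 WwBbnnCc=16 WwbbNnCC=8 WwbbNnCc=8 WwbbnnCC=8 WwbbnnCc=8 wwBBNnCC=4 wwBBNnCc=4 wwBBnnCC=4 wwBBnnCc=4 wwBbNnCC=8 wwBbNnCc=8 wwBbnnCC=8 wwBbnnCc=8 wwbbNnCC=4 wwbbNnCc=4 wwbbnnCC=4 wwbbnnCc=4
wwBBnnCc hits 4/256; gcd=4; 4÷4/256÷4 = 1/64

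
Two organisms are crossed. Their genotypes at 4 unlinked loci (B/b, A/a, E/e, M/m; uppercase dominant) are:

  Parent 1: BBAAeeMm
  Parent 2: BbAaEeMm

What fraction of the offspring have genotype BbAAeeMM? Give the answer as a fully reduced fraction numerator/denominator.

P(BbAAeeMM) = 1/32

BBAAeeMm gametes: BAeM×8, BAem×8
BbAaEeMm gametes: BAEM×1, BAEm×1, BAeM×1, BAem×1, BaEM×1, BaEm×1, BaeM×1, Baem×1, bAEM×1, bAEm×1, bAeM×1, bAem×1, baEM×1, baEm×1, baeM×1, baem×1
BBAAeeMm×BbAaEeMm grid (16·16=256): BBAAEeMM=8 BBAAEeMm=16 BBAAEemm=8 BBAAeeMM=8 BBAAeeMm=16 BBAAeemm=8 BBAaEeMM=8 BBAaEeMm=16 BBAaEemm=8 BBAaeeMM=8 BBAaeeMm=16 BBAaeemm=8 BbAAEeMM=8 BbAAEeMm=16 BbAAEemm=8 BbAAeeMM=8 BbAAeeMm=16 BbAAeemm=8 BbAaEeMM=8 BbAaEeMm=16 BbAaEemm=8 BbAaeeMM=8 BbAaeeMm=16 BbAaeemm=8
BbAAeeMM hits 8/256; gcd=8; 8÷8/256÷8 = 1/32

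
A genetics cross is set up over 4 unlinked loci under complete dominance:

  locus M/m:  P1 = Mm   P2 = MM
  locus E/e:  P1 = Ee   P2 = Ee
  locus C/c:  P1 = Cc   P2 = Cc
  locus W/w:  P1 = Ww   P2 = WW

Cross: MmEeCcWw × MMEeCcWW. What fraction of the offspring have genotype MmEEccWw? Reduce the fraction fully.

P(MmEEccWw) = 1/64

MmEeCcWw gametes: MECW×1, MECw×1, MEcW×1, MEcw×1, MeCW×1, MeCw×1, MecW×1, Mecw×1, mECW×1, mECw×1, mEcW×1, mEcw×1, meCW×1, meCw×1, mecW×1, mecw×1
MMEeCcWW gametes: MECW×4, MEcW×4, MeCW×4, MecW×4
MmEeCcWw×MMEeCcWW grid (16·16=256): MMEECCWW=4 MMEECCWw=4 MMEECcWW=8 MMEECcWw=8 MMEEccWW=4 MMEEccWw=4 MMEeCCWW=8 MMEeCCWw=8 MMEeCcWW=16 MMEeCcWw=16 MMEeccWW=8 MMEeccWw=8 MMeeCCWW=4 MMeeCCWw=4 MMeeCcWW=8 MMeeCcWw=8 MMeeccWW=4 MMeeccWw=4 MmEECCWW=4 MmEECCWw=4 MmEECcWW=8 MmEECcWw=8 MmEEccWW=4 MmEEccWw=4 MmEeCCWW=8 MmEeCCWw=8 MmEeCcWW=16 MmEeCcWw=16 MmEeccWW=8 MmEeccWw=8 MmeeCCWW=4 MmeeCCWw=4 MmeeCcWW=8 MmeeCcWw=8 MmeeccWW=4 MmeeccWw=4
MmEEccWw hits 4/256; gcd=4; 4÷4/256÷4 = 1/64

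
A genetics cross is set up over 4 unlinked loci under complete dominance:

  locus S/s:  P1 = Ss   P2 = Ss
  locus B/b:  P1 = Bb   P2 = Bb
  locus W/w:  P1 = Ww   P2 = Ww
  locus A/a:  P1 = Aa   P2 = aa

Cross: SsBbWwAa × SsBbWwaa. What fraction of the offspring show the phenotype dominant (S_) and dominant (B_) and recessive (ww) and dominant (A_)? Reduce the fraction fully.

P(S_ B_ ww A_) = 9/128

SsBbWwAa gametes: SBWA×1, SBWa×1, SBwA×1, SBwa×1, SbWA×1, SbWa×1, SbwA×1, Sbwa×1, sBWA×1, sBWa×1, sBwA×1, sBwa×1, sbWA×1, sbWa×1, sbwA×1, sbwa×1
SsBbWwaa gametes: SBWa×2, SBwa×2, SbWa×2, Sbwa×2, sBWa×2, sBwa×2, sbWa×2, sbwa×2
SsBbWwAa×SsBbWwaa grid (16·16=256): SSBBWWAa=2 SSBBWWaa=2 SSBBWwAa=4 SSBBWwaa=4 SSBBwwAa=2 SSBBwwaa=2 SSBbWWAa=4 SSBbWWaa=4 SSBbWwAa=8 SSBbWwaa=8 SSBbwwAa=4 SSBbwwaa=4 SSbbWWAa=2 SSbbWWaa=2 SSbbWwAa=4 SSbbWwaa=4 SSbbwwAa=2 SSbbwwaa=2 SsBBWWAa=4 SsBBWWaa=4 SsBBWwAa=8 SsBBWwaa=8 SsBBwwAa=4 SsBBwwaa=4 SsBbWWAa=8 SsBbWWaa=8 SsBbWwAa=16 SsBbWwaa=16 SsBbwwAa=8 SsBbwwaa=8 SsbbWWAa=4 SsbbWWaa=4 SsbbWwAa=8 SsbbWwaa=8 SsbbwwAa=4 Ssbbwwaa=4 ssBBWWAa=2 ssBBWWaa=2 ssBBWwAa=4 ssBBWwaa=4 ssBBwwAa=2 ssBBwwaa=2 ssBbWWAa=4 ssBbWWaa=4 ssBbWwAa=8 ssBbWwaa=8 ssBbwwAa=4 ssBbwwaa=4 ssbbWWAa=2 ssbbWWaa=2 ssbbWwAa=4 ssbbWwaa=4 ssbbwwAa=2 ssbbwwaa=2
S_ B_ ww A_ hits 18/256; gcd=2; 18÷2/256÷2 = 9/128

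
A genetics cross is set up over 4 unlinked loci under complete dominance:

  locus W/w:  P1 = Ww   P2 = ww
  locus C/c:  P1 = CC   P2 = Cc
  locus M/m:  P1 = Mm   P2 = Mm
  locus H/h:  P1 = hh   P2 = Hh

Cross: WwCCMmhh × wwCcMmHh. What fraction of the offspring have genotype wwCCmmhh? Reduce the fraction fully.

WwCCMmhh gametes: WCMh×4, WCmh×4, wCMh×4, wCmh×4
wwCcMmHh gametes: wCMH×2, wCMh×2, wCmH×2, wCmh×2, wcMH×2, wcMh×2, wcmH×2, wcmh×2
WwCCMmhh×wwCcMmHh grid (16·16=256): WwCCMMHh=8 WwCCMMhh=8 WwCCMmHh=16 WwCCMmhh=16 WwCCmmHh=8 WwCCmmhh=8 WwCcMMHh=8 WwCcMMhh=8 WwCcMmHh=16 WwCcMmhh=16 WwCcmmHh=8 WwCcmmhh=8 wwCCMMHh=8 wwCCMMhh=8 wwCCMmHh=16 wwCCMmhh=16 wwCCmmHh=8 wwCCmmhh=8 wwCcMMHh=8 wwCcMMhh=8 wwCcMmHh=16 wwCcMmhh=16 wwCcmmHh=8 wwCcmmhh=8
wwCCmmhh hits 8/256; gcd=8; 8÷8/256÷8 = 1/32

P(wwCCmmhh) = 1/32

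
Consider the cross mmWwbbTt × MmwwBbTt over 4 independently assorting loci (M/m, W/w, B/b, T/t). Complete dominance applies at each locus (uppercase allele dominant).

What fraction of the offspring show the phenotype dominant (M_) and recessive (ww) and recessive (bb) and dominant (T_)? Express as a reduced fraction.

P(M_ ww bb T_) = 3/32

mmWwbbTt gametes: mWbT×4, mWbt×4, mwbT×4, mwbt×4
MmwwBbTt gametes: MwBT×2, MwBt×2, MwbT×2, Mwbt×2, mwBT×2, mwBt×2, mwbT×2, mwbt×2
mmWwbbTt×MmwwBbTt grid (16·16=256): MmWwBbTT=8 MmWwBbTt=16 MmWwBbtt=8 MmWwbbTT=8 MmWwbbTt=16 MmWwbbtt=8 MmwwBbTT=8 MmwwBbTt=16 MmwwBbtt=8 MmwwbbTT=8 MmwwbbTt=16 Mmwwbbtt=8 mmWwBbTT=8 mmWwBbTt=16 mmWwBbtt=8 mmWwbbTT=8 mmWwbbTt=16 mmWwbbtt=8 mmwwBbTT=8 mmwwBbTt=16 mmwwBbtt=8 mmwwbbTT=8 mmwwbbTt=16 mmwwbbtt=8
M_ ww bb T_ hits 24/256; gcd=8; 24÷8/256÷8 = 3/32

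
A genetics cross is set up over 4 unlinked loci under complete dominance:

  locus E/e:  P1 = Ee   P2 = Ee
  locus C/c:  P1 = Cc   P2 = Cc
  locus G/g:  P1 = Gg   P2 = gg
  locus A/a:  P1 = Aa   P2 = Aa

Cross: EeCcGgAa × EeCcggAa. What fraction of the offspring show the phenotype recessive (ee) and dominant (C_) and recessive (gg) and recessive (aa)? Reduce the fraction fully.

P(ee C_ gg aa) = 3/128

EeCcGgAa gametes: ECGA×1, ECGa×1, ECgA×1, ECga×1, EcGA×1, EcGa×1, EcgA×1, Ecga×1, eCGA×1, eCGa×1, eCgA×1, eCga×1, ecGA×1, ecGa×1, ecgA×1, ecga×1
EeCcggAa gametes: ECgA×2, ECga×2, EcgA×2, Ecga×2, eCgA×2, eCga×2, ecgA×2, ecga×2
EeCcGgAa×EeCcggAa grid (16·16=256): EECCGgAA=2 EECCGgAa=4 EECCGgaa=2 EECCggAA=2 EECCggAa=4 EECCggaa=2 EECcGgAA=4 EECcGgAa=8 EECcGgaa=4 EECcggAA=4 EECcggAa=8 EECcggaa=4 EEccGgAA=2 EEccGgAa=4 EEccGgaa=2 EEccggAA=2 EEccggAa=4 EEccggaa=2 EeCCGgAA=4 EeCCGgAa=8 EeCCGgaa=4 EeCCggAA=4 EeCCggAa=8 EeCCggaa=4 EeCcGgAA=8 EeCcGgAa=16 EeCcGgaa=8 EeCcggAA=8 EeCcggAa=16 EeCcggaa=8 EeccGgAA=4 EeccGgAa=8 EeccGgaa=4 EeccggAA=4 EeccggAa=8 Eeccggaa=4 eeCCGgAA=2 eeCCGgAa=4 eeCCGgaa=2 eeCCggAA=2 eeCCggAa=4 eeCCggaa=2 eeCcGgAA=4 eeCcGgAa=8 eeCcGgaa=4 eeCcggAA=4 eeCcggAa=8 eeCcggaa=4 eeccGgAA=2 eeccGgAa=4 eeccGgaa=2 eeccggAA=2 eeccggAa=4 eeccggaa=2
ee C_ gg aa hits 6/256; gcd=2; 6÷2/256÷2 = 3/128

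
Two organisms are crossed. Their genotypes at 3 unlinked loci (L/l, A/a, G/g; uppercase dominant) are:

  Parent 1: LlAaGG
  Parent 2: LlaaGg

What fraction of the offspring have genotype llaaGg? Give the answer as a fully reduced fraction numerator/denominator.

LlAaGG gametes: LAG×2, LaG×2, lAG×2, laG×2
LlaaGg gametes: LaG×2, Lag×2, laG×2, lag×2
LlAaGG×LlaaGg grid (8·8=64): LLAaGG=4 LLAaGg=4 LLaaGG=4 LLaaGg=4 LlAaGG=8 LlAaGg=8 LlaaGG=8 LlaaGg=8 llAaGG=4 llAaGg=4 llaaGG=4 llaaGg=4
llaaGg hits 4/64; gcd=4; 4÷4/64÷4 = 1/16

P(llaaGg) = 1/16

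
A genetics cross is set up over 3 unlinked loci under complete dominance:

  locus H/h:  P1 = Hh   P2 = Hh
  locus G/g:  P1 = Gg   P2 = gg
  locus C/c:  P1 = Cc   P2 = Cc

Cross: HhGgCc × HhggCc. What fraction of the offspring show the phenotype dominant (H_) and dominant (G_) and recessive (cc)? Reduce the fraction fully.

P(H_ G_ cc) = 3/32

HhGgCc gametes: HGC×1, HGc×1, HgC×1, Hgc×1, hGC×1, hGc×1, hgC×1, hgc×1
HhggCc gametes: HgC×2, Hgc×2, hgC×2, hgc×2
HhGgCc×HhggCc grid (8·8=64): HHGgCC=2 HHGgCc=4 HHGgcc=2 HHggCC=2 HHggCc=4 HHggcc=2 HhGgCC=4 HhGgCc=8 HhGgcc=4 HhggCC=4 HhggCc=8 Hhggcc=4 hhGgCC=2 hhGgCc=4 hhGgcc=2 hhggCC=2 hhggCc=4 hhggcc=2
H_ G_ cc hits 6/64; gcd=2; 6÷2/64÷2 = 3/32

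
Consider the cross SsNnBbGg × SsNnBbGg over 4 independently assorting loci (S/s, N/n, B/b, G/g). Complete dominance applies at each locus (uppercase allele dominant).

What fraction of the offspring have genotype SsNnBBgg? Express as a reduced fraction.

P(SsNnBBgg) = 1/64

SsNnBbGg gametes: SNBG×1, SNBg×1, SNbG×1, SNbg×1, SnBG×1, SnBg×1, SnbG×1, Snbg×1, sNBG×1, sNBg×1, sNbG×1, sNbg×1, snBG×1, snBg×1, snbG×1, snbg×1
SsNnBbGg gametes: SNBG×1, SNBg×1, SNbG×1, SNbg×1, SnBG×1, SnBg×1, SnbG×1, Snbg×1, sNBG×1, sNBg×1, sNbG×1, sNbg×1, snBG×1, snBg×1, snbG×1, snbg×1
SsNnBbGg×SsNnBbGg grid (16·16=256): SSNNBBGG=1 SSNNBBGg=2 SSNNBBgg=1 SSNNBbGG=2 SSNNBbGg=4 SSNNBbgg=2 SSNNbbGG=1 SSNNbbGg=2 SSNNbbgg=1 SSNnBBGG=2 SSNnBBGg=4 SSNnBBgg=2 SSNnBbGG=4 SSNnBbGg=8 SSNnBbgg=4 SSNnbbGG=2 SSNnbbGg=4 SSNnbbgg=2 SSnnBBGG=1 SSnnBBGg=2 SSnnBBgg=1 SSnnBbGG=2 SSnnBbGg=4 SSnnBbgg=2 SSnnbbGG=1 SSnnbbGg=2 SSnnbbgg=1 SsNNBBGG=2 SsNNBBGg=4 SsNNBBgg=2 SsNNBbGG=4 SsNNBbGg=8 SsNNBbgg=4 SsNNbbGG=2 SsNNbbGg=4 SsNNbbgg=2 SsNnBBGG=4 SsNnBBGg=8 SsNnBBgg=4 SsNnBbGG=8 SsNnBbGg=16 SsNnBbgg=8 SsNnbbGG=4 SsNnbbGg=8 SsNnbbgg=4 SsnnBBGG=2 SsnnBBGg=4 SsnnBBgg=2 SsnnBbGG=4 SsnnBbGg=8 SsnnBbgg=4 SsnnbbGG=2 SsnnbbGg=4 Ssnnbbgg=2 ssNNBBGG=1 ssNNBBGg=2 ssNNBBgg=1 ssNNBbGG=2 ssNNBbGg=4 ssNNBbgg=2 ssNNbbGG=1 ssNNbbGg=2 ssNNbbgg=1 ssNnBBGG=2 ssNnBBGg=4 ssNnBBgg=2 ssNnBbGG=4 ssNnBbGg=8 ssNnBbgg=4 ssNnbbGG=2 ssNnbbGg=4 ssNnbbgg=2 ssnnBBGG=1 ssnnBBGg=2 ssnnBBgg=1 ssnnBbGG=2 ssnnBbGg=4 ssnnBbgg=2 ssnnbbGG=1 ssnnbbGg=2 ssnnbbgg=1
SsNnBBgg hits 4/256; gcd=4; 4÷4/256÷4 = 1/64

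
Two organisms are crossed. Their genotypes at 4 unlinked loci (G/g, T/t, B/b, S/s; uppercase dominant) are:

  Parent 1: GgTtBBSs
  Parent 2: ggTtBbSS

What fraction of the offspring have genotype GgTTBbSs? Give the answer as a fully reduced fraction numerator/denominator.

P(GgTTBbSs) = 1/32

GgTtBBSs gametes: GTBS×2, GTBs×2, GtBS×2, GtBs×2, gTBS×2, gTBs×2, gtBS×2, gtBs×2
ggTtBbSS gametes: gTBS×4, gTbS×4, gtBS×4, gtbS×4
GgTtBBSs×ggTtBbSS grid (16·16=256): GgTTBBSS=8 GgTTBBSs=8 GgTTBbSS=8 GgTTBbSs=8 GgTtBBSS=16 GgTtBBSs=16 GgTtBbSS=16 GgTtBbSs=16 GgttBBSS=8 GgttBBSs=8 GgttBbSS=8 GgttBbSs=8 ggTTBBSS=8 ggTTBBSs=8 ggTTBbSS=8 ggTTBbSs=8 ggTtBBSS=16 ggTtBBSs=16 ggTtBbSS=16 ggTtBbSs=16 ggttBBSS=8 ggttBBSs=8 ggttBbSS=8 ggttBbSs=8
GgTTBbSs hits 8/256; gcd=8; 8÷8/256÷8 = 1/32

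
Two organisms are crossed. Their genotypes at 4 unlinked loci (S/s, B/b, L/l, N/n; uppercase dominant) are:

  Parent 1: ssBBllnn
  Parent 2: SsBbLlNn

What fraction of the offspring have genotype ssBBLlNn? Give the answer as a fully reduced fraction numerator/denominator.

ssBBllnn gametes: sBln×16
SsBbLlNn gametes: SBLN×1, SBLn×1, SBlN×1, SBln×1, SbLN×1, SbLn×1, SblN×1, Sbln×1, sBLN×1, sBLn×1, sBlN×1, sBln×1, sbLN×1, sbLn×1, sblN×1, sbln×1
ssBBllnn×SsBbLlNn grid (16·16=256): SsBBLlNn=16 SsBBLlnn=16 SsBBllNn=16 SsBBllnn=16 SsBbLlNn=16 SsBbLlnn=16 SsBbllNn=16 SsBbllnn=16 ssBBLlNn=16 ssBBLlnn=16 ssBBllNn=16 ssBBllnn=16 ssBbLlNn=16 ssBbLlnn=16 ssBbllNn=16 ssBbllnn=16
ssBBLlNn hits 16/256; gcd=16; 16÷16/256÷16 = 1/16

P(ssBBLlNn) = 1/16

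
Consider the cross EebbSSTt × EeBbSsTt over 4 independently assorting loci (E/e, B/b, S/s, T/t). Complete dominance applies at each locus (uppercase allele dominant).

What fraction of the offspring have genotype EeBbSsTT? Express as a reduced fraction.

P(EeBbSsTT) = 1/32

EebbSSTt gametes: EbST×4, EbSt×4, ebST×4, ebSt×4
EeBbSsTt gametes: EBST×1, EBSt×1, EBsT×1, EBst×1, EbST×1, EbSt×1, EbsT×1, Ebst×1, eBST×1, eBSt×1, eBsT×1, eBst×1, ebST×1, ebSt×1, ebsT×1, ebst×1
EebbSSTt×EeBbSsTt grid (16·16=256): EEBbSSTT=4 EEBbSSTt=8 EEBbSStt=4 EEBbSsTT=4 EEBbSsTt=8 EEBbSstt=4 EEbbSSTT=4 EEbbSSTt=8 EEbbSStt=4 EEbbSsTT=4 EEbbSsTt=8 EEbbSstt=4 EeBbSSTT=8 EeBbSSTt=16 EeBbSStt=8 EeBbSsTT=8 EeBbSsTt=16 EeBbSstt=8 EebbSSTT=8 EebbSSTt=16 EebbSStt=8 EebbSsTT=8 EebbSsTt=16 EebbSstt=8 eeBbSSTT=4 eeBbSSTt=8 eeBbSStt=4 eeBbSsTT=4 eeBbSsTt=8 eeBbSstt=4 eebbSSTT=4 eebbSSTt=8 eebbSStt=4 eebbSsTT=4 eebbSsTt=8 eebbSstt=4
EeBbSsTT hits 8/256; gcd=8; 8÷8/256÷8 = 1/32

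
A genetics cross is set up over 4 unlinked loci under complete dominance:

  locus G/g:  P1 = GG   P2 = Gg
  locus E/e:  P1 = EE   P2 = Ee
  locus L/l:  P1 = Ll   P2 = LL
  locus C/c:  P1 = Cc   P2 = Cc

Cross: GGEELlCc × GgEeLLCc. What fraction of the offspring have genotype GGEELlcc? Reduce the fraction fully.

GGEELlCc gametes: GELC×4, GELc×4, GElC×4, GElc×4
GgEeLLCc gametes: GELC×2, GELc×2, GeLC×2, GeLc×2, gELC×2, gELc×2, geLC×2, geLc×2
GGEELlCc×GgEeLLCc grid (16·16=256): GGEELLCC=8 GGEELLCc=16 GGEELLcc=8 GGEELlCC=8 GGEELlCc=16 GGEELlcc=8 GGEeLLCC=8 GGEeLLCc=16 GGEeLLcc=8 GGEeLlCC=8 GGEeLlCc=16 GGEeLlcc=8 GgEELLCC=8 GgEELLCc=16 GgEELLcc=8 GgEELlCC=8 GgEELlCc=16 GgEELlcc=8 GgEeLLCC=8 GgEeLLCc=16 GgEeLLcc=8 GgEeLlCC=8 GgEeLlCc=16 GgEeLlcc=8
GGEELlcc hits 8/256; gcd=8; 8÷8/256÷8 = 1/32

P(GGEELlcc) = 1/32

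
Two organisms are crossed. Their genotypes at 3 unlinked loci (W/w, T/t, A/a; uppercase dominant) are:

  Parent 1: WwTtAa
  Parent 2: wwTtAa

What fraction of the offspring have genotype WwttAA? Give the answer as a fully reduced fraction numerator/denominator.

P(WwttAA) = 1/32

WwTtAa gametes: WTA×1, WTa×1, WtA×1, Wta×1, wTA×1, wTa×1, wtA×1, wta×1
wwTtAa gametes: wTA×2, wTa×2, wtA×2, wta×2
WwTtAa×wwTtAa grid (8·8=64): WwTTAA=2 WwTTAa=4 WwTTaa=2 WwTtAA=4 WwTtAa=8 WwTtaa=4 WwttAA=2 WwttAa=4 Wwttaa=2 wwTTAA=2 wwTTAa=4 wwTTaa=2 wwTtAA=4 wwTtAa=8 wwTtaa=4 wwttAA=2 wwttAa=4 wwttaa=2
WwttAA hits 2/64; gcd=2; 2÷2/64÷2 = 1/32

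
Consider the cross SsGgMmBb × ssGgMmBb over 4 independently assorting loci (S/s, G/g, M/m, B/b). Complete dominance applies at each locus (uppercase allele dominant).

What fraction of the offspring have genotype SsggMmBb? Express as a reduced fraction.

SsGgMmBb gametes: SGMB×1, SGMb×1, SGmB×1, SGmb×1, SgMB×1, SgMb×1, SgmB×1, Sgmb×1, sGMB×1, sGMb×1, sGmB×1, sGmb×1, sgMB×1, sgMb×1, sgmB×1, sgmb×1
ssGgMmBb gametes: sGMB×2, sGMb×2, sGmB×2, sGmb×2, sgMB×2, sgMb×2, sgmB×2, sgmb×2
SsGgMmBb×ssGgMmBb grid (16·16=256): SsGGMMBB=2 SsGGMMBb=4 SsGGMMbb=2 SsGGMmBB=4 SsGGMmBb=8 SsGGMmbb=4 SsGGmmBB=2 SsGGmmBb=4 SsGGmmbb=2 SsGgMMBB=4 SsGgMMBb=8 SsGgMMbb=4 SsGgMmBB=8 SsGgMmBb=16 SsGgMmbb=8 SsGgmmBB=4 SsGgmmBb=8 SsGgmmbb=4 SsggMMBB=2 SsggMMBb=4 SsggMMbb=2 SsggMmBB=4 SsggMmBb=8 SsggMmbb=4 SsggmmBB=2 SsggmmBb=4 Ssggmmbb=2 ssGGMMBB=2 ssGGMMBb=4 ssGGMMbb=2 ssGGMmBB=4 ssGGMmBb=8 ssGGMmbb=4 ssGGmmBB=2 ssGGmmBb=4 ssGGmmbb=2 ssGgMMBB=4 ssGgMMBb=8 ssGgMMbb=4 ssGgMmBB=8 ssGgMmBb=16 ssGgMmbb=8 ssGgmmBB=4 ssGgmmBb=8 ssGgmmbb=4 ssggMMBB=2 ssggMMBb=4 ssggMMbb=2 ssggMmBB=4 ssggMmBb=8 ssggMmbb=4 ssggmmBB=2 ssggmmBb=4 ssggmmbb=2
SsggMmBb hits 8/256; gcd=8; 8÷8/256÷8 = 1/32

P(SsggMmBb) = 1/32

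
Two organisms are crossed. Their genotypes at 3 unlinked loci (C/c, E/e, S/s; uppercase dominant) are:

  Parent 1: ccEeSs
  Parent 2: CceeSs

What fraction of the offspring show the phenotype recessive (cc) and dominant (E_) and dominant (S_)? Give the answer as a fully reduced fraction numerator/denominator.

ccEeSs gametes: cES×2, cEs×2, ceS×2, ces×2
CceeSs gametes: CeS×2, Ces×2, ceS×2, ces×2
ccEeSs×CceeSs grid (8·8=64): CcEeSS=4 CcEeSs=8 CcEess=4 CceeSS=4 CceeSs=8 Cceess=4 ccEeSS=4 ccEeSs=8 ccEess=4 cceeSS=4 cceeSs=8 cceess=4
cc E_ S_ hits 12/64; gcd=4; 12÷4/64÷4 = 3/16

P(cc E_ S_) = 3/16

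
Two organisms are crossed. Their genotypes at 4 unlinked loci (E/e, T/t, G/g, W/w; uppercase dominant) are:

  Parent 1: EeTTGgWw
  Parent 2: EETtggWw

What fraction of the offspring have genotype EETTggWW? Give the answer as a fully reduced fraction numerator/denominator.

P(EETTggWW) = 1/32

EeTTGgWw gametes: ETGW×2, ETGw×2, ETgW×2, ETgw×2, eTGW×2, eTGw×2, eTgW×2, eTgw×2
EETtggWw gametes: ETgW×4, ETgw×4, EtgW×4, Etgw×4
EeTTGgWw×EETtggWw grid (16·16=256): EETTGgWW=8 EETTGgWw=16 EETTGgww=8 EETTggWW=8 EETTggWw=16 EETTggww=8 EETtGgWW=8 EETtGgWw=16 EETtGgww=8 EETtggWW=8 EETtggWw=16 EETtggww=8 EeTTGgWW=8 EeTTGgWw=16 EeTTGgww=8 EeTTggWW=8 EeTTggWw=16 EeTTggww=8 EeTtGgWW=8 EeTtGgWw=16 EeTtGgww=8 EeTtggWW=8 EeTtggWw=16 EeTtggww=8
EETTggWW hits 8/256; gcd=8; 8÷8/256÷8 = 1/32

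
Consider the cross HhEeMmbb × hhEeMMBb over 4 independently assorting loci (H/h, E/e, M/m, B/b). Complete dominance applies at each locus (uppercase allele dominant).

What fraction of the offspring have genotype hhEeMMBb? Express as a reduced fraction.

HhEeMmbb gametes: HEMb×2, HEmb×2, HeMb×2, Hemb×2, hEMb×2, hEmb×2, heMb×2, hemb×2
hhEeMMBb gametes: hEMB×4, hEMb×4, heMB×4, heMb×4
HhEeMmbb×hhEeMMBb grid (16·16=256): HhEEMMBb=8 HhEEMMbb=8 HhEEMmBb=8 HhEEMmbb=8 HhEeMMBb=16 HhEeMMbb=16 HhEeMmBb=16 HhEeMmbb=16 HheeMMBb=8 HheeMMbb=8 HheeMmBb=8 HheeMmbb=8 hhEEMMBb=8 hhEEMMbb=8 hhEEMmBb=8 hhEEMmbb=8 hhEeMMBb=16 hhEeMMbb=16 hhEeMmBb=16 hhEeMmbb=16 hheeMMBb=8 hheeMMbb=8 hheeMmBb=8 hheeMmbb=8
hhEeMMBb hits 16/256; gcd=16; 16÷16/256÷16 = 1/16

P(hhEeMMBb) = 1/16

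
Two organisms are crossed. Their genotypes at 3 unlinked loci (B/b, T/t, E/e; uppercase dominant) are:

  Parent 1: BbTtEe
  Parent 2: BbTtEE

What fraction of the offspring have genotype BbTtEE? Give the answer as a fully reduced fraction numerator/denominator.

BbTtEe gametes: BTE×1, BTe×1, BtE×1, Bte×1, bTE×1, bTe×1, btE×1, bte×1
BbTtEE gametes: BTE×2, BtE×2, bTE×2, btE×2
BbTtEe×BbTtEE grid (8·8=64): BBTTEE=2 BBTTEe=2 BBTtEE=4 BBTtEe=4 BBttEE=2 BBttEe=2 BbTTEE=4 BbTTEe=4 BbTtEE=8 BbTtEe=8 BbttEE=4 BbttEe=4 bbTTEE=2 bbTTEe=2 bbTtEE=4 bbTtEe=4 bbttEE=2 bbttEe=2
BbTtEE hits 8/64; gcd=8; 8÷8/64÷8 = 1/8

P(BbTtEE) = 1/8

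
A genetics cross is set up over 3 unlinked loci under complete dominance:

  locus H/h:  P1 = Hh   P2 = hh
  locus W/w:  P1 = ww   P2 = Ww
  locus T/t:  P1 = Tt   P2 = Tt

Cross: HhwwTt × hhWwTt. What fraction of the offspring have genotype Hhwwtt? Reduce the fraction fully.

HhwwTt gametes: HwT×2, Hwt×2, hwT×2, hwt×2
hhWwTt gametes: hWT×2, hWt×2, hwT×2, hwt×2
HhwwTt×hhWwTt grid (8·8=64): HhWwTT=4 HhWwTt=8 HhWwtt=4 HhwwTT=4 HhwwTt=8 Hhwwtt=4 hhWwTT=4 hhWwTt=8 hhWwtt=4 hhwwTT=4 hhwwTt=8 hhwwtt=4
Hhwwtt hits 4/64; gcd=4; 4÷4/64÷4 = 1/16

P(Hhwwtt) = 1/16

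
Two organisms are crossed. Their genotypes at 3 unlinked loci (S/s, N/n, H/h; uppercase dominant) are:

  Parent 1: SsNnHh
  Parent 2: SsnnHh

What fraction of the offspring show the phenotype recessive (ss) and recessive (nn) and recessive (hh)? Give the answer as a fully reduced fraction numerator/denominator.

SsNnHh gametes: SNH×1, SNh×1, SnH×1, Snh×1, sNH×1, sNh×1, snH×1, snh×1
SsnnHh gametes: SnH×2, Snh×2, snH×2, snh×2
SsNnHh×SsnnHh grid (8·8=64): SSNnHH=2 SSNnHh=4 SSNnhh=2 SSnnHH=2 SSnnHh=4 SSnnhh=2 SsNnHH=4 SsNnHh=8 SsNnhh=4 SsnnHH=4 SsnnHh=8 Ssnnhh=4 ssNnHH=2 ssNnHh=4 ssNnhh=2 ssnnHH=2 ssnnHh=4 ssnnhh=2
ss nn hh hits 2/64; gcd=2; 2÷2/64÷2 = 1/32

P(ss nn hh) = 1/32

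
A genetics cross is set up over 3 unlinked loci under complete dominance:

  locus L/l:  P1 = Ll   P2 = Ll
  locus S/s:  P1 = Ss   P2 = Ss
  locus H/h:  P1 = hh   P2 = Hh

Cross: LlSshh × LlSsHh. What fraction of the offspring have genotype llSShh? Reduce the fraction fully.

P(llSShh) = 1/32

LlSshh gametes: LSh×2, Lsh×2, lSh×2, lsh×2
LlSsHh gametes: LSH×1, LSh×1, LsH×1, Lsh×1, lSH×1, lSh×1, lsH×1, lsh×1
LlSshh×LlSsHh grid (8·8=64): LLSSHh=2 LLSShh=2 LLSsHh=4 LLSshh=4 LLssHh=2 LLsshh=2 LlSSHh=4 LlSShh=4 LlSsHh=8 LlSshh=8 LlssHh=4 Llsshh=4 llSSHh=2 llSShh=2 llSsHh=4 llSshh=4 llssHh=2 llsshh=2
llSShh hits 2/64; gcd=2; 2÷2/64÷2 = 1/32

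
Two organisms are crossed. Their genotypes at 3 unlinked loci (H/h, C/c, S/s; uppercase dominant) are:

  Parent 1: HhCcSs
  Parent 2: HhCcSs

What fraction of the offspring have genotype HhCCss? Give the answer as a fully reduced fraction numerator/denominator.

P(HhCCss) = 1/32

HhCcSs gametes: HCS×1, HCs×1, HcS×1, Hcs×1, hCS×1, hCs×1, hcS×1, hcs×1
HhCcSs gametes: HCS×1, HCs×1, HcS×1, Hcs×1, hCS×1, hCs×1, hcS×1, hcs×1
HhCcSs×HhCcSs grid (8·8=64): HHCCSS=1 HHCCSs=2 HHCCss=1 HHCcSS=2 HHCcSs=4 HHCcss=2 HHccSS=1 HHccSs=2 HHccss=1 HhCCSS=2 HhCCSs=4 HhCCss=2 HhCcSS=4 HhCcSs=8 HhCcss=4 HhccSS=2 HhccSs=4 Hhccss=2 hhCCSS=1 hhCCSs=2 hhCCss=1 hhCcSS=2 hhCcSs=4 hhCcss=2 hhccSS=1 hhccSs=2 hhccss=1
HhCCss hits 2/64; gcd=2; 2÷2/64÷2 = 1/32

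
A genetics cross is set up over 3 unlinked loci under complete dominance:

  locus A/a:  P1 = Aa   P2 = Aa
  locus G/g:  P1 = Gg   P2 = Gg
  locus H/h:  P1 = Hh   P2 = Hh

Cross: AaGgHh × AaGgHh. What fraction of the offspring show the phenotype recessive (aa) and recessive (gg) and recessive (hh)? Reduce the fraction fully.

P(aa gg hh) = 1/64

AaGgHh gametes: AGH×1, AGh×1, AgH×1, Agh×1, aGH×1, aGh×1, agH×1, agh×1
AaGgHh gametes: AGH×1, AGh×1, AgH×1, Agh×1, aGH×1, aGh×1, agH×1, agh×1
AaGgHh×AaGgHh grid (8·8=64): AAGGHH=1 AAGGHh=2 AAGGhh=1 AAGgHH=2 AAGgHh=4 AAGghh=2 AAggHH=1 AAggHh=2 AAgghh=1 AaGGHH=2 AaGGHh=4 AaGGhh=2 AaGgHH=4 AaGgHh=8 AaGghh=4 AaggHH=2 AaggHh=4 Aagghh=2 aaGGHH=1 aaGGHh=2 aaGGhh=1 aaGgHH=2 aaGgHh=4 aaGghh=2 aaggHH=1 aaggHh=2 aagghh=1
aa gg hh hits 1/64; gcd=1; 1÷1/64÷1 = 1/64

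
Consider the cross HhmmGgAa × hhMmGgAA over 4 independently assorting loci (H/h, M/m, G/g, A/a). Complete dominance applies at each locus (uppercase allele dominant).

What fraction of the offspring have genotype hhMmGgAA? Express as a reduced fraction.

P(hhMmGgAA) = 1/16

HhmmGgAa gametes: HmGA×2, HmGa×2, HmgA×2, Hmga×2, hmGA×2, hmGa×2, hmgA×2, hmga×2
hhMmGgAA gametes: hMGA×4, hMgA×4, hmGA×4, hmgA×4
HhmmGgAa×hhMmGgAA grid (16·16=256): HhMmGGAA=8 HhMmGGAa=8 HhMmGgAA=16 HhMmGgAa=16 HhMmggAA=8 HhMmggAa=8 HhmmGGAA=8 HhmmGGAa=8 HhmmGgAA=16 HhmmGgAa=16 HhmmggAA=8 HhmmggAa=8 hhMmGGAA=8 hhMmGGAa=8 hhMmGgAA=16 hhMmGgAa=16 hhMmggAA=8 hhMmggAa=8 hhmmGGAA=8 hhmmGGAa=8 hhmmGgAA=16 hhmmGgAa=16 hhmmggAA=8 hhmmggAa=8
hhMmGgAA hits 16/256; gcd=16; 16÷16/256÷16 = 1/16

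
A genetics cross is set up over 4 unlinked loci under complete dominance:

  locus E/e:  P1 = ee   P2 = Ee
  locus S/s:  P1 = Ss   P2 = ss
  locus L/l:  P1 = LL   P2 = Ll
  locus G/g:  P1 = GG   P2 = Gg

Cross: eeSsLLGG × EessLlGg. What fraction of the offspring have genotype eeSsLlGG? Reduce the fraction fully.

P(eeSsLlGG) = 1/16

eeSsLLGG gametes: eSLG×8, esLG×8
EessLlGg gametes: EsLG×2, EsLg×2, EslG×2, Eslg×2, esLG×2, esLg×2, eslG×2, eslg×2
eeSsLLGG×EessLlGg grid (16·16=256): EeSsLLGG=16 EeSsLLGg=16 EeSsLlGG=16 EeSsLlGg=16 EessLLGG=16 EessLLGg=16 EessLlGG=16 EessLlGg=16 eeSsLLGG=16 eeSsLLGg=16 eeSsLlGG=16 eeSsLlGg=16 eessLLGG=16 eessLLGg=16 eessLlGG=16 eessLlGg=16
eeSsLlGG hits 16/256; gcd=16; 16÷16/256÷16 = 1/16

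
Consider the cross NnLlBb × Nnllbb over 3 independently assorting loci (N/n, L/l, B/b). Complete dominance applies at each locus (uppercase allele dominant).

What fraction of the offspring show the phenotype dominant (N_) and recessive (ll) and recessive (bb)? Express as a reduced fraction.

P(N_ ll bb) = 3/16

NnLlBb gametes: NLB×1, NLb×1, NlB×1, Nlb×1, nLB×1, nLb×1, nlB×1, nlb×1
Nnllbb gametes: Nlb×4, nlb×4
NnLlBb×Nnllbb grid (8·8=64): NNLlBb=4 NNLlbb=4 NNllBb=4 NNllbb=4 NnLlBb=8 NnLlbb=8 NnllBb=8 Nnllbb=8 nnLlBb=4 nnLlbb=4 nnllBb=4 nnllbb=4
N_ ll bb hits 12/64; gcd=4; 12÷4/64÷4 = 3/16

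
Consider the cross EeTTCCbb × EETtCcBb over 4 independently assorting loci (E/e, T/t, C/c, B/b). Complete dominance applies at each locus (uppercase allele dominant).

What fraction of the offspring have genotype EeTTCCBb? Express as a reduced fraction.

EeTTCCbb gametes: ETCb×8, eTCb×8
EETtCcBb gametes: ETCB×2, ETCb×2, ETcB×2, ETcb×2, EtCB×2, EtCb×2, EtcB×2, Etcb×2
EeTTCCbb×EETtCcBb grid (16·16=256): EETTCCBb=16 EETTCCbb=16 EETTCcBb=16 EETTCcbb=16 EETtCCBb=16 EETtCCbb=16 EETtCcBb=16 EETtCcbb=16 EeTTCCBb=16 EeTTCCbb=16 EeTTCcBb=16 EeTTCcbb=16 EeTtCCBb=16 EeTtCCbb=16 EeTtCcBb=16 EeTtCcbb=16
EeTTCCBb hits 16/256; gcd=16; 16÷16/256÷16 = 1/16

P(EeTTCCBb) = 1/16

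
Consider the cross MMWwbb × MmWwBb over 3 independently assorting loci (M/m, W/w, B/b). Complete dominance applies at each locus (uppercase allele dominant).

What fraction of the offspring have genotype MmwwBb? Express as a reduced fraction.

MMWwbb gametes: MWb×4, Mwb×4
MmWwBb gametes: MWB×1, MWb×1, MwB×1, Mwb×1, mWB×1, mWb×1, mwB×1, mwb×1
MMWwbb×MmWwBb grid (8·8=64): MMWWBb=4 MMWWbb=4 MMWwBb=8 MMWwbb=8 MMwwBb=4 MMwwbb=4 MmWWBb=4 MmWWbb=4 MmWwBb=8 MmWwbb=8 MmwwBb=4 Mmwwbb=4
MmwwBb hits 4/64; gcd=4; 4÷4/64÷4 = 1/16

P(MmwwBb) = 1/16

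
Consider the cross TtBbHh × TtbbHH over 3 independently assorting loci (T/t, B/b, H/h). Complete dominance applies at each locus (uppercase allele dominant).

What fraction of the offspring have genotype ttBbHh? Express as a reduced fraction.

P(ttBbHh) = 1/16

TtBbHh gametes: TBH×1, TBh×1, TbH×1, Tbh×1, tBH×1, tBh×1, tbH×1, tbh×1
TtbbHH gametes: TbH×4, tbH×4
TtBbHh×TtbbHH grid (8·8=64): TTBbHH=4 TTBbHh=4 TTbbHH=4 TTbbHh=4 TtBbHH=8 TtBbHh=8 TtbbHH=8 TtbbHh=8 ttBbHH=4 ttBbHh=4 ttbbHH=4 ttbbHh=4
ttBbHh hits 4/64; gcd=4; 4÷4/64÷4 = 1/16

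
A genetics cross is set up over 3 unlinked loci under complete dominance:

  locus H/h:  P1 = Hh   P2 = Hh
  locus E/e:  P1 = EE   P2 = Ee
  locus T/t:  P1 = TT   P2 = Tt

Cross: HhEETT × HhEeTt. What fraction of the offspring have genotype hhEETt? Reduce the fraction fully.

P(hhEETt) = 1/16

HhEETT gametes: HET×4, hET×4
HhEeTt gametes: HET×1, HEt×1, HeT×1, Het×1, hET×1, hEt×1, heT×1, het×1
HhEETT×HhEeTt grid (8·8=64): HHEETT=4 HHEETt=4 HHEeTT=4 HHEeTt=4 HhEETT=8 HhEETt=8 HhEeTT=8 HhEeTt=8 hhEETT=4 hhEETt=4 hhEeTT=4 hhEeTt=4
hhEETt hits 4/64; gcd=4; 4÷4/64÷4 = 1/16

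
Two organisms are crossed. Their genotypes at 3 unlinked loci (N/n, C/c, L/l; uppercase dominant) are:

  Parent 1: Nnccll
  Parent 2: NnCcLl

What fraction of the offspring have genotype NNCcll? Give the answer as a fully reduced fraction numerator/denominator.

P(NNCcll) = 1/16

Nnccll gametes: Ncl×4, ncl×4
NnCcLl gametes: NCL×1, NCl×1, NcL×1, Ncl×1, nCL×1, nCl×1, ncL×1, ncl×1
Nnccll×NnCcLl grid (8·8=64): NNCcLl=4 NNCcll=4 NNccLl=4 NNccll=4 NnCcLl=8 NnCcll=8 NnccLl=8 Nnccll=8 nnCcLl=4 nnCcll=4 nnccLl=4 nnccll=4
NNCcll hits 4/64; gcd=4; 4÷4/64÷4 = 1/16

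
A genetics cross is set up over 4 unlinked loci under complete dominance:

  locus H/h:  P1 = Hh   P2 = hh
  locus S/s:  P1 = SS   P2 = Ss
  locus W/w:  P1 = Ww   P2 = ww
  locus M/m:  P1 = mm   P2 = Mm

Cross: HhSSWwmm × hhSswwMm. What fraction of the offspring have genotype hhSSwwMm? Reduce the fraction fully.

HhSSWwmm gametes: HSWm×4, HSwm×4, hSWm×4, hSwm×4
hhSswwMm gametes: hSwM×4, hSwm×4, hswM×4, hswm×4
HhSSWwmm×hhSswwMm grid (16·16=256): HhSSWwMm=16 HhSSWwmm=16 HhSSwwMm=16 HhSSwwmm=16 HhSsWwMm=16 HhSsWwmm=16 HhSswwMm=16 HhSswwmm=16 hhSSWwMm=16 hhSSWwmm=16 hhSSwwMm=16 hhSSwwmm=16 hhSsWwMm=16 hhSsWwmm=16 hhSswwMm=16 hhSswwmm=16
hhSSwwMm hits 16/256; gcd=16; 16÷16/256÷16 = 1/16

P(hhSSwwMm) = 1/16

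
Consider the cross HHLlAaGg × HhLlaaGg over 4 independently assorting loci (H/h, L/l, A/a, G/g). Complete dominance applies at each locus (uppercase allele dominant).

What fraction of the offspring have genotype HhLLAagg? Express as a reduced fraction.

P(HhLLAagg) = 1/64

HHLlAaGg gametes: HLAG×2, HLAg×2, HLaG×2, HLag×2, HlAG×2, HlAg×2, HlaG×2, Hlag×2
HhLlaaGg gametes: HLaG×2, HLag×2, HlaG×2, Hlag×2, hLaG×2, hLag×2, hlaG×2, hlag×2
HHLlAaGg×HhLlaaGg grid (16·16=256): HHLLAaGG=4 HHLLAaGg=8 HHLLAagg=4 HHLLaaGG=4 HHLLaaGg=8 HHLLaagg=4 HHLlAaGG=8 HHLlAaGg=16 HHLlAagg=8 HHLlaaGG=8 HHLlaaGg=16 HHLlaagg=8 HHllAaGG=4 HHllAaGg=8 HHllAagg=4 HHllaaGG=4 HHllaaGg=8 HHllaagg=4 HhLLAaGG=4 HhLLAaGg=8 HhLLAagg=4 HhLLaaGG=4 HhLLaaGg=8 HhLLaagg=4 HhLlAaGG=8 HhLlAaGg=16 HhLlAagg=8 HhLlaaGG=8 HhLlaaGg=16 HhLlaagg=8 HhllAaGG=4 HhllAaGg=8 HhllAagg=4 HhllaaGG=4 HhllaaGg=8 Hhllaagg=4
HhLLAagg hits 4/256; gcd=4; 4÷4/256÷4 = 1/64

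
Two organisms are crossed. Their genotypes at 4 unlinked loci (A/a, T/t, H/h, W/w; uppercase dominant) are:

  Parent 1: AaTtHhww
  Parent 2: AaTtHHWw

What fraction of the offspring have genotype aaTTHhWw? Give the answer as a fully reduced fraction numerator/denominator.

P(aaTTHhWw) = 1/64

AaTtHhww gametes: ATHw×2, AThw×2, AtHw×2, Athw×2, aTHw×2, aThw×2, atHw×2, athw×2
AaTtHHWw gametes: ATHW×2, ATHw×2, AtHW×2, AtHw×2, aTHW×2, aTHw×2, atHW×2, atHw×2
AaTtHhww×AaTtHHWw grid (16·16=256): AATTHHWw=4 AATTHHww=4 AATTHhWw=4 AATTHhww=4 AATtHHWw=8 AATtHHww=8 AATtHhWw=8 AATtHhww=8 AAttHHWw=4 AAttHHww=4 AAttHhWw=4 AAttHhww=4 AaTTHHWw=8 AaTTHHww=8 AaTTHhWw=8 AaTTHhww=8 AaTtHHWw=16 AaTtHHww=16 AaTtHhWw=16 AaTtHhww=16 AattHHWw=8 AattHHww=8 AattHhWw=8 AattHhww=8 aaTTHHWw=4 aaTTHHww=4 aaTTHhWw=4 aaTTHhww=4 aaTtHHWw=8 aaTtHHww=8 aaTtHhWw=8 aaTtHhww=8 aattHHWw=4 aattHHww=4 aattHhWw=4 aattHhww=4
aaTTHhWw hits 4/256; gcd=4; 4÷4/256÷4 = 1/64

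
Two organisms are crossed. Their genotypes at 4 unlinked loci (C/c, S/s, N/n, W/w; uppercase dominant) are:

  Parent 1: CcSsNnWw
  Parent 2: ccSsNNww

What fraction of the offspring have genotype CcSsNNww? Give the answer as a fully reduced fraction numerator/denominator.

P(CcSsNNww) = 1/16

CcSsNnWw gametes: CSNW×1, CSNw×1, CSnW×1, CSnw×1, CsNW×1, CsNw×1, CsnW×1, Csnw×1, cSNW×1, cSNw×1, cSnW×1, cSnw×1, csNW×1, csNw×1, csnW×1, csnw×1
ccSsNNww gametes: cSNw×8, csNw×8
CcSsNnWw×ccSsNNww grid (16·16=256): CcSSNNWw=8 CcSSNNww=8 CcSSNnWw=8 CcSSNnww=8 CcSsNNWw=16 CcSsNNww=16 CcSsNnWw=16 CcSsNnww=16 CcssNNWw=8 CcssNNww=8 CcssNnWw=8 CcssNnww=8 ccSSNNWw=8 ccSSNNww=8 ccSSNnWw=8 ccSSNnww=8 ccSsNNWw=16 ccSsNNww=16 ccSsNnWw=16 ccSsNnww=16 ccssNNWw=8 ccssNNww=8 ccssNnWw=8 ccssNnww=8
CcSsNNww hits 16/256; gcd=16; 16÷16/256÷16 = 1/16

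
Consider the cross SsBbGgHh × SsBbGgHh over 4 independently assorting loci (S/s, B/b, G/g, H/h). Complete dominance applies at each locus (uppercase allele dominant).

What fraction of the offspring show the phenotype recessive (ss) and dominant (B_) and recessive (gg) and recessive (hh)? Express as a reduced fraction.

SsBbGgHh gametes: SBGH×1, SBGh×1, SBgH×1, SBgh×1, SbGH×1, SbGh×1, SbgH×1, Sbgh×1, sBGH×1, sBGh×1, sBgH×1, sBgh×1, sbGH×1, sbGh×1, sbgH×1, sbgh×1
SsBbGgHh gametes: SBGH×1, SBGh×1, SBgH×1, SBgh×1, SbGH×1, SbGh×1, SbgH×1, Sbgh×1, sBGH×1, sBGh×1, sBgH×1, sBgh×1, sbGH×1, sbGh×1, sbgH×1, sbgh×1
SsBbGgHh×SsBbGgHh grid (16·16=256): SSBBGGHH=1 SSBBGGHh=2 SSBBGGhh=1 SSBBGgHH=2 SSBBGgHh=4 SSBBGghh=2 SSBBggHH=1 SSBBggHh=2 SSBBgghh=1 SSBbGGHH=2 SSBbGGHh=4 SSBbGGhh=2 SSBbGgHH=4 SSBbGgHh=8 SSBbGghh=4 SSBbggHH=2 SSBbggHh=4 SSBbgghh=2 SSbbGGHH=1 SSbbGGHh=2 SSbbGGhh=1 SSbbGgHH=2 SSbbGgHh=4 SSbbGghh=2 SSbbggHH=1 SSbbggHh=2 SSbbgghh=1 SsBBGGHH=2 SsBBGGHh=4 SsBBGGhh=2 SsBBGgHH=4 SsBBGgHh=8 SsBBGghh=4 SsBBggHH=2 SsBBggHh=4 SsBBgghh=2 SsBbGGHH=4 SsBbGGHh=8 SsBbGGhh=4 SsBbGgHH=8 SsBbGgHh=16 SsBbGghh=8 SsBbggHH=4 SsBbggHh=8 SsBbgghh=4 SsbbGGHH=2 SsbbGGHh=4 SsbbGGhh=2 SsbbGgHH=4 SsbbGgHh=8 SsbbGghh=4 SsbbggHH=2 SsbbggHh=4 Ssbbgghh=2 ssBBGGHH=1 ssBBGGHh=2 ssBBGGhh=1 ssBBGgHH=2 ssBBGgHh=4 ssBBGghh=2 ssBBggHH=1 ssBBggHh=2 ssBBgghh=1 ssBbGGHH=2 ssBbGGHh=4 ssBbGGhh=2 ssBbGgHH=4 ssBbGgHh=8 ssBbGghh=4 ssBbggHH=2 ssBbggHh=4 ssBbgghh=2 ssbbGGHH=1 ssbbGGHh=2 ssbbGGhh=1 ssbbGgHH=2 ssbbGgHh=4 ssbbGghh=2 ssbbggHH=1 ssbbggHh=2 ssbbgghh=1
ss B_ gg hh hits 3/256; gcd=1; 3÷1/256÷1 = 3/256

P(ss B_ gg hh) = 3/256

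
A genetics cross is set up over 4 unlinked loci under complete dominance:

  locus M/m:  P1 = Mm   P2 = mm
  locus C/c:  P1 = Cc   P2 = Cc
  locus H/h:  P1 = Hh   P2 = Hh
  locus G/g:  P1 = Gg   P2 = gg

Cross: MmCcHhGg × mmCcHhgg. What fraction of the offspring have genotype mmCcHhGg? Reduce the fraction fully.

P(mmCcHhGg) = 1/16

MmCcHhGg gametes: MCHG×1, MCHg×1, MChG×1, MChg×1, McHG×1, McHg×1, MchG×1, Mchg×1, mCHG×1, mCHg×1, mChG×1, mChg×1, mcHG×1, mcHg×1, mchG×1, mchg×1
mmCcHhgg gametes: mCHg×4, mChg×4, mcHg×4, mchg×4
MmCcHhGg×mmCcHhgg grid (16·16=256): MmCCHHGg=4 MmCCHHgg=4 MmCCHhGg=8 MmCCHhgg=8 MmCChhGg=4 MmCChhgg=4 MmCcHHGg=8 MmCcHHgg=8 MmCcHhGg=16 MmCcHhgg=16 MmCchhGg=8 MmCchhgg=8 MmccHHGg=4 MmccHHgg=4 MmccHhGg=8 MmccHhgg=8 MmcchhGg=4 Mmcchhgg=4 mmCCHHGg=4 mmCCHHgg=4 mmCCHhGg=8 mmCCHhgg=8 mmCChhGg=4 mmCChhgg=4 mmCcHHGg=8 mmCcHHgg=8 mmCcHhGg=16 mmCcHhgg=16 mmCchhGg=8 mmCchhgg=8 mmccHHGg=4 mmccHHgg=4 mmccHhGg=8 mmccHhgg=8 mmcchhGg=4 mmcchhgg=4
mmCcHhGg hits 16/256; gcd=16; 16÷16/256÷16 = 1/16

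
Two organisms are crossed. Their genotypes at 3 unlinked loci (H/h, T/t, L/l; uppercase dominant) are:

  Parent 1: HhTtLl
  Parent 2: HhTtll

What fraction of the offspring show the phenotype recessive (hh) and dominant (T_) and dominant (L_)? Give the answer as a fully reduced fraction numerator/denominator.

HhTtLl gametes: HTL×1, HTl×1, HtL×1, Htl×1, hTL×1, hTl×1, htL×1, htl×1
HhTtll gametes: HTl×2, Htl×2, hTl×2, htl×2
HhTtLl×HhTtll grid (8·8=64): HHTTLl=2 HHTTll=2 HHTtLl=4 HHTtll=4 HHttLl=2 HHttll=2 HhTTLl=4 HhTTll=4 HhTtLl=8 HhTtll=8 HhttLl=4 Hhttll=4 hhTTLl=2 hhTTll=2 hhTtLl=4 hhTtll=4 hhttLl=2 hhttll=2
hh T_ L_ hits 6/64; gcd=2; 6÷2/64÷2 = 3/32

P(hh T_ L_) = 3/32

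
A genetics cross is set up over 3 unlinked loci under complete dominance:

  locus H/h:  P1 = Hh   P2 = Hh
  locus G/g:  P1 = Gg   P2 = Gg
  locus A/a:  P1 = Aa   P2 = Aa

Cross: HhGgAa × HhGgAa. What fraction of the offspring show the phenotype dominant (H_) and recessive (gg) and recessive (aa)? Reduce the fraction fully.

HhGgAa gametes: HGA×1, HGa×1, HgA×1, Hga×1, hGA×1, hGa×1, hgA×1, hga×1
HhGgAa gametes: HGA×1, HGa×1, HgA×1, Hga×1, hGA×1, hGa×1, hgA×1, hga×1
HhGgAa×HhGgAa grid (8·8=64): HHGGAA=1 HHGGAa=2 HHGGaa=1 HHGgAA=2 HHGgAa=4 HHGgaa=2 HHggAA=1 HHggAa=2 HHggaa=1 HhGGAA=2 HhGGAa=4 HhGGaa=2 HhGgAA=4 HhGgAa=8 HhGgaa=4 HhggAA=2 HhggAa=4 Hhggaa=2 hhGGAA=1 hhGGAa=2 hhGGaa=1 hhGgAA=2 hhGgAa=4 hhGgaa=2 hhggAA=1 hhggAa=2 hhggaa=1
H_ gg aa hits 3/64; gcd=1; 3÷1/64÷1 = 3/64

P(H_ gg aa) = 3/64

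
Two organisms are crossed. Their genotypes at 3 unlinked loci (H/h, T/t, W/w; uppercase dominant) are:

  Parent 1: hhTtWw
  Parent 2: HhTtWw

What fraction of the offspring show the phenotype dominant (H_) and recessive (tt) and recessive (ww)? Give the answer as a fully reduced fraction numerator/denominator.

P(H_ tt ww) = 1/32

hhTtWw gametes: hTW×2, hTw×2, htW×2, htw×2
HhTtWw gametes: HTW×1, HTw×1, HtW×1, Htw×1, hTW×1, hTw×1, htW×1, htw×1
hhTtWw×HhTtWw grid (8·8=64): HhTTWW=2 HhTTWw=4 HhTTww=2 HhTtWW=4 HhTtWw=8 HhTtww=4 HhttWW=2 HhttWw=4 Hhttww=2 hhTTWW=2 hhTTWw=4 hhTTww=2 hhTtWW=4 hhTtWw=8 hhTtww=4 hhttWW=2 hhttWw=4 hhttww=2
H_ tt ww hits 2/64; gcd=2; 2÷2/64÷2 = 1/32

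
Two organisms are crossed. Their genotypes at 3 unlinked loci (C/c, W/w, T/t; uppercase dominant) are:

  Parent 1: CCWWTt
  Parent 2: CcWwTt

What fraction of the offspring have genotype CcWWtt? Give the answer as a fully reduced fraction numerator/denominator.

CCWWTt gametes: CWT×4, CWt×4
CcWwTt gametes: CWT×1, CWt×1, CwT×1, Cwt×1, cWT×1, cWt×1, cwT×1, cwt×1
CCWWTt×CcWwTt grid (8·8=64): CCWWTT=4 CCWWTt=8 CCWWtt=4 CCWwTT=4 CCWwTt=8 CCWwtt=4 CcWWTT=4 CcWWTt=8 CcWWtt=4 CcWwTT=4 CcWwTt=8 CcWwtt=4
CcWWtt hits 4/64; gcd=4; 4÷4/64÷4 = 1/16

P(CcWWtt) = 1/16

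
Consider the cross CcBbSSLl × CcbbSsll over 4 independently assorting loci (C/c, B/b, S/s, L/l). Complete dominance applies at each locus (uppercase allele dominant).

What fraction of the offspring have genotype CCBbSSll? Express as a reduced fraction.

CcBbSSLl gametes: CBSL×2, CBSl×2, CbSL×2, CbSl×2, cBSL×2, cBSl×2, cbSL×2, cbSl×2
CcbbSsll gametes: CbSl×4, Cbsl×4, cbSl×4, cbsl×4
CcBbSSLl×CcbbSsll grid (16·16=256): CCBbSSLl=8 CCBbSSll=8 CCBbSsLl=8 CCBbSsll=8 CCbbSSLl=8 CCbbSSll=8 CCbbSsLl=8 CCbbSsll=8 CcBbSSLl=16 CcBbSSll=16 CcBbSsLl=16 CcBbSsll=16 CcbbSSLl=16 CcbbSSll=16 CcbbSsLl=16 CcbbSsll=16 ccBbSSLl=8 ccBbSSll=8 ccBbSsLl=8 ccBbSsll=8 ccbbSSLl=8 ccbbSSll=8 ccbbSsLl=8 ccbbSsll=8
CCBbSSll hits 8/256; gcd=8; 8÷8/256÷8 = 1/32

P(CCBbSSll) = 1/32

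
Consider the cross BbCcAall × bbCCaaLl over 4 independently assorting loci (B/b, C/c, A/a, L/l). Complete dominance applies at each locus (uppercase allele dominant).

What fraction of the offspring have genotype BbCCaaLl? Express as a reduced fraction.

P(BbCCaaLl) = 1/16

BbCcAall gametes: BCAl×2, BCal×2, BcAl×2, Bcal×2, bCAl×2, bCal×2, bcAl×2, bcal×2
bbCCaaLl gametes: bCaL×8, bCal×8
BbCcAall×bbCCaaLl grid (16·16=256): BbCCAaLl=16 BbCCAall=16 BbCCaaLl=16 BbCCaall=16 BbCcAaLl=16 BbCcAall=16 BbCcaaLl=16 BbCcaall=16 bbCCAaLl=16 bbCCAall=16 bbCCaaLl=16 bbCCaall=16 bbCcAaLl=16 bbCcAall=16 bbCcaaLl=16 bbCcaall=16
BbCCaaLl hits 16/256; gcd=16; 16÷16/256÷16 = 1/16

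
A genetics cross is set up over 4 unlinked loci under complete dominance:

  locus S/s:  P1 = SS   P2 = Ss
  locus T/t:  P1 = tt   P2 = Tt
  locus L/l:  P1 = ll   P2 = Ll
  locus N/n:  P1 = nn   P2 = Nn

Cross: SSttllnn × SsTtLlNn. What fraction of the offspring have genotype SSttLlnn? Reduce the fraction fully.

P(SSttLlnn) = 1/16

SSttllnn gametes: Stln×16
SsTtLlNn gametes: STLN×1, STLn×1, STlN×1, STln×1, StLN×1, StLn×1, StlN×1, Stln×1, sTLN×1, sTLn×1, sTlN×1, sTln×1, stLN×1, stLn×1, stlN×1, stln×1
SSttllnn×SsTtLlNn grid (16·16=256): SSTtLlNn=16 SSTtLlnn=16 SSTtllNn=16 SSTtllnn=16 SSttLlNn=16 SSttLlnn=16 SSttllNn=16 SSttllnn=16 SsTtLlNn=16 SsTtLlnn=16 SsTtllNn=16 SsTtllnn=16 SsttLlNn=16 SsttLlnn=16 SsttllNn=16 Ssttllnn=16
SSttLlnn hits 16/256; gcd=16; 16÷16/256÷16 = 1/16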